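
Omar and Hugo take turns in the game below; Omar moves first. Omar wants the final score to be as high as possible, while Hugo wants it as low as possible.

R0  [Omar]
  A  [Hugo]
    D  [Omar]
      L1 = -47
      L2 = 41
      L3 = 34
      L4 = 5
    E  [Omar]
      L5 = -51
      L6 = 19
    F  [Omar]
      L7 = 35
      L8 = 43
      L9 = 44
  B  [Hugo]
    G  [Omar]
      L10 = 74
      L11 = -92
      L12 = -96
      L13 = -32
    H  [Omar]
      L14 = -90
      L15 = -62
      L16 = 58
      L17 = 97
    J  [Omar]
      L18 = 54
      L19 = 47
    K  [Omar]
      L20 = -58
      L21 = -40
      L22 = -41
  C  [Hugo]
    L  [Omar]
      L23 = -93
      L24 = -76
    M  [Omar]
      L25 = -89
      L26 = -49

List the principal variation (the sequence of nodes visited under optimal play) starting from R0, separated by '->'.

R0 -> A -> E -> L6

D (Omar): max(-47, 41, 34, 5) = 41
E (Omar): max(-51, 19) = 19
F (Omar): max(35, 43, 44) = 44
A (Hugo): min(41, 19, 44) = 19
G (Omar): max(74, -92, -96, -32) = 74
H (Omar): max(-90, -62, 58, 97) = 97
J (Omar): max(54, 47) = 54
K (Omar): max(-58, -40, -41) = -40
B (Hugo): min(74, 97, 54, -40) = -40
L (Omar): max(-93, -76) = -76
M (Omar): max(-89, -49) = -49
C (Hugo): min(-76, -49) = -76
R0 (Omar): max(19, -40, -76) = 19
At R0, Omar picks A (highest: 19).
At A, Hugo picks E (lowest: 19).
At E, Omar picks L6 (highest: 19).
Terminal value 19.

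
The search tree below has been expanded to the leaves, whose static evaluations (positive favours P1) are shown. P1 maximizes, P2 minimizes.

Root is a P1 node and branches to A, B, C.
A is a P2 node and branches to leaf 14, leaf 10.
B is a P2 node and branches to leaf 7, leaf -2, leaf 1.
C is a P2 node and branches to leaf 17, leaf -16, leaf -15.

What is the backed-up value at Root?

10

A (P2): min(14, 10) = 10
B (P2): min(7, -2, 1) = -2
C (P2): min(17, -16, -15) = -16
Root (P1): max(10, -2, -16) = 10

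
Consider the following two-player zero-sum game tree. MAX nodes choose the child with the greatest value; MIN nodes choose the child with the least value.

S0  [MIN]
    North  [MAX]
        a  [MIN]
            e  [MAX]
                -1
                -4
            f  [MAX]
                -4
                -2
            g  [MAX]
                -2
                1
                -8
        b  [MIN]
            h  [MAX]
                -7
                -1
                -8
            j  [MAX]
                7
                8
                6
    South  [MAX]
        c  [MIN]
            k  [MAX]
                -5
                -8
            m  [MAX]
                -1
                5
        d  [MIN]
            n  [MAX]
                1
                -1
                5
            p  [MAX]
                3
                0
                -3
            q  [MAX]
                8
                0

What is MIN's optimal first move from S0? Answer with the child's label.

North

e (MAX): max(-1, -4) = -1
f (MAX): max(-4, -2) = -2
g (MAX): max(-2, 1, -8) = 1
a (MIN): min(-1, -2, 1) = -2
h (MAX): max(-7, -1, -8) = -1
j (MAX): max(7, 8, 6) = 8
b (MIN): min(-1, 8) = -1
North (MAX): max(-2, -1) = -1
k (MAX): max(-5, -8) = -5
m (MAX): max(-1, 5) = 5
c (MIN): min(-5, 5) = -5
n (MAX): max(1, -1, 5) = 5
p (MAX): max(3, 0, -3) = 3
q (MAX): max(8, 0) = 8
d (MIN): min(5, 3, 8) = 3
South (MAX): max(-5, 3) = 3
S0 (MIN): min(-1, 3) = -1
MIN at S0 wants the lowest of {North=-1, South=3}, so chooses North.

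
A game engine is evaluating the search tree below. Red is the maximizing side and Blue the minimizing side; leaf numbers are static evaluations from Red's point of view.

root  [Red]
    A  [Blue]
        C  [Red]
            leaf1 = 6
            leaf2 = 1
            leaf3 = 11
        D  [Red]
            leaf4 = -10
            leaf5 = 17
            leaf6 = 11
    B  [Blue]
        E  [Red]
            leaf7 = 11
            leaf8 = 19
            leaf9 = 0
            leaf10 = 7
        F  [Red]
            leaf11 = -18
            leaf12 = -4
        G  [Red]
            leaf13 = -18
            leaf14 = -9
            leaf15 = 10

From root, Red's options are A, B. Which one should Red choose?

C (Red): max(6, 1, 11) = 11
D (Red): max(-10, 17, 11) = 17
A (Blue): min(11, 17) = 11
E (Red): max(11, 19, 0, 7) = 19
F (Red): max(-18, -4) = -4
G (Red): max(-18, -9, 10) = 10
B (Blue): min(19, -4, 10) = -4
root (Red): max(11, -4) = 11
Red at root wants the highest of {A=11, B=-4}, so chooses A.

A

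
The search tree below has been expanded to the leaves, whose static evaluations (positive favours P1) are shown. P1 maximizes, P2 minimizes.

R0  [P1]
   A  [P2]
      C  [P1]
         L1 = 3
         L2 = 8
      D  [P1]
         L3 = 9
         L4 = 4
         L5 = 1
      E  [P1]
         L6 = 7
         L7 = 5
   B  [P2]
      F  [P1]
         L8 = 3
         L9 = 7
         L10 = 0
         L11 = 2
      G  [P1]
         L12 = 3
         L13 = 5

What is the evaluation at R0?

C (P1): max(3, 8) = 8
D (P1): max(9, 4, 1) = 9
E (P1): max(7, 5) = 7
A (P2): min(8, 9, 7) = 7
F (P1): max(3, 7, 0, 2) = 7
G (P1): max(3, 5) = 5
B (P2): min(7, 5) = 5
R0 (P1): max(7, 5) = 7

7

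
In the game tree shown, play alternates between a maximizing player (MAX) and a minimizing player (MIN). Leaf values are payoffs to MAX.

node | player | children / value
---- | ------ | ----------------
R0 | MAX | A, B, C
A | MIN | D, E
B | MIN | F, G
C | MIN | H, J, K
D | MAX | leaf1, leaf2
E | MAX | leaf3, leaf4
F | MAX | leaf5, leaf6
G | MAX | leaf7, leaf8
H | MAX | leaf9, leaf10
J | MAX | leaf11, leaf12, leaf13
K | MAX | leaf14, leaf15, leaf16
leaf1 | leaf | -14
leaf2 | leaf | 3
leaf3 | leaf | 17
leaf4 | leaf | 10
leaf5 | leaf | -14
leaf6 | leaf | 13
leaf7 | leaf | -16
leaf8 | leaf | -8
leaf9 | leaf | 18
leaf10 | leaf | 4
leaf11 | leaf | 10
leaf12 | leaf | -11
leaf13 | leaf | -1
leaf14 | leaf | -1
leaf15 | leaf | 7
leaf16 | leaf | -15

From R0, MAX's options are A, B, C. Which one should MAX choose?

D (MAX): max(-14, 3) = 3
E (MAX): max(17, 10) = 17
A (MIN): min(3, 17) = 3
F (MAX): max(-14, 13) = 13
G (MAX): max(-16, -8) = -8
B (MIN): min(13, -8) = -8
H (MAX): max(18, 4) = 18
J (MAX): max(10, -11, -1) = 10
K (MAX): max(-1, 7, -15) = 7
C (MIN): min(18, 10, 7) = 7
R0 (MAX): max(3, -8, 7) = 7
MAX at R0 wants the highest of {A=3, B=-8, C=7}, so chooses C.

C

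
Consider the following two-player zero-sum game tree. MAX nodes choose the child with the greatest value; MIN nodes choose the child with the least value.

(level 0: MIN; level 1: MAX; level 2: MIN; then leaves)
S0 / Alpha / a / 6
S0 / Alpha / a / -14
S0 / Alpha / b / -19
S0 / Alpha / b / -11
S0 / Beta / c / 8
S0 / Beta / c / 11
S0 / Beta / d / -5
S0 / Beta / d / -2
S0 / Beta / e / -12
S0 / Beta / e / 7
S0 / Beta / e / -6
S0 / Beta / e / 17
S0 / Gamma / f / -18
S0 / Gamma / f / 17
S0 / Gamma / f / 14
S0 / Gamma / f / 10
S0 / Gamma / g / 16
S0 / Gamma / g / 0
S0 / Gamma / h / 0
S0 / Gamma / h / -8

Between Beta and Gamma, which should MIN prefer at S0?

c (MIN): min(8, 11) = 8
d (MIN): min(-5, -2) = -5
e (MIN): min(-12, 7, -6, 17) = -12
Beta (MAX): max(8, -5, -12) = 8
f (MIN): min(-18, 17, 14, 10) = -18
g (MIN): min(16, 0) = 0
h (MIN): min(0, -8) = -8
Gamma (MAX): max(-18, 0, -8) = 0
MIN prefers the lower value; Beta=8, Gamma=0. Gamma is better since 0 < 8.

Gamma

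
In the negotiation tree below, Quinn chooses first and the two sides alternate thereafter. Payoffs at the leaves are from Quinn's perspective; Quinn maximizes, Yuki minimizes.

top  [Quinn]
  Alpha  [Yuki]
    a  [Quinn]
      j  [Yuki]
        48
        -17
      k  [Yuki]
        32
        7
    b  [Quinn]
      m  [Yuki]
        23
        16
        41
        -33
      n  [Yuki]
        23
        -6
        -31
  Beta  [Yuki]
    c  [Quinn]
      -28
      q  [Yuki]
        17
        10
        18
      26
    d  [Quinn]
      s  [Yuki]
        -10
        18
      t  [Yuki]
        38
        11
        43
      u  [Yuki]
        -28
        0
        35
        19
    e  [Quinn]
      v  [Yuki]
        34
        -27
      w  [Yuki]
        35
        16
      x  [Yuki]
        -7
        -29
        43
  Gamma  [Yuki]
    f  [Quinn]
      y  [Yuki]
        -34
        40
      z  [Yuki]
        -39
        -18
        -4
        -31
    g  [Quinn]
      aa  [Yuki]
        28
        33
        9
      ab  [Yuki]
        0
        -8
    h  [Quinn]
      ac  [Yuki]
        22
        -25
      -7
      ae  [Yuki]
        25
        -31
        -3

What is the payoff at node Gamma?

-34

y (Yuki): min(-34, 40) = -34
z (Yuki): min(-39, -18, -4, -31) = -39
f (Quinn): max(-34, -39) = -34
aa (Yuki): min(28, 33, 9) = 9
ab (Yuki): min(0, -8) = -8
g (Quinn): max(9, -8) = 9
ac (Yuki): min(22, -25) = -25
ae (Yuki): min(25, -31, -3) = -31
h (Quinn): max(-25, -7, -31) = -7
Gamma (Yuki): min(-34, 9, -7) = -34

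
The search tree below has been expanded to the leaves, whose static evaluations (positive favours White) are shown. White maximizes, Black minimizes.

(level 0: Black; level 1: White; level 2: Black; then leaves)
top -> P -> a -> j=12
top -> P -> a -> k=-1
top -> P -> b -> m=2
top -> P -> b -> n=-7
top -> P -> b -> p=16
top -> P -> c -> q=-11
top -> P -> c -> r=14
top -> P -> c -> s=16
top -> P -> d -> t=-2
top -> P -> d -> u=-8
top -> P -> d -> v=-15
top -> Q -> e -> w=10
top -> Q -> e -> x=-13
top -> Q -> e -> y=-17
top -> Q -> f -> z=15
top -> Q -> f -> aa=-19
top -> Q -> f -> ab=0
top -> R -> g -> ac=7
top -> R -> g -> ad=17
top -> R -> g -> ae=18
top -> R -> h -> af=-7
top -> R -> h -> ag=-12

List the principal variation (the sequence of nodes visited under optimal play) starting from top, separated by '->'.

a (Black): min(12, -1) = -1
b (Black): min(2, -7, 16) = -7
c (Black): min(-11, 14, 16) = -11
d (Black): min(-2, -8, -15) = -15
P (White): max(-1, -7, -11, -15) = -1
e (Black): min(10, -13, -17) = -17
f (Black): min(15, -19, 0) = -19
Q (White): max(-17, -19) = -17
g (Black): min(7, 17, 18) = 7
h (Black): min(-7, -12) = -12
R (White): max(7, -12) = 7
top (Black): min(-1, -17, 7) = -17
At top, Black picks Q (lowest: -17).
At Q, White picks e (highest: -17).
At e, Black picks y (lowest: -17).
Terminal value -17.

top -> Q -> e -> y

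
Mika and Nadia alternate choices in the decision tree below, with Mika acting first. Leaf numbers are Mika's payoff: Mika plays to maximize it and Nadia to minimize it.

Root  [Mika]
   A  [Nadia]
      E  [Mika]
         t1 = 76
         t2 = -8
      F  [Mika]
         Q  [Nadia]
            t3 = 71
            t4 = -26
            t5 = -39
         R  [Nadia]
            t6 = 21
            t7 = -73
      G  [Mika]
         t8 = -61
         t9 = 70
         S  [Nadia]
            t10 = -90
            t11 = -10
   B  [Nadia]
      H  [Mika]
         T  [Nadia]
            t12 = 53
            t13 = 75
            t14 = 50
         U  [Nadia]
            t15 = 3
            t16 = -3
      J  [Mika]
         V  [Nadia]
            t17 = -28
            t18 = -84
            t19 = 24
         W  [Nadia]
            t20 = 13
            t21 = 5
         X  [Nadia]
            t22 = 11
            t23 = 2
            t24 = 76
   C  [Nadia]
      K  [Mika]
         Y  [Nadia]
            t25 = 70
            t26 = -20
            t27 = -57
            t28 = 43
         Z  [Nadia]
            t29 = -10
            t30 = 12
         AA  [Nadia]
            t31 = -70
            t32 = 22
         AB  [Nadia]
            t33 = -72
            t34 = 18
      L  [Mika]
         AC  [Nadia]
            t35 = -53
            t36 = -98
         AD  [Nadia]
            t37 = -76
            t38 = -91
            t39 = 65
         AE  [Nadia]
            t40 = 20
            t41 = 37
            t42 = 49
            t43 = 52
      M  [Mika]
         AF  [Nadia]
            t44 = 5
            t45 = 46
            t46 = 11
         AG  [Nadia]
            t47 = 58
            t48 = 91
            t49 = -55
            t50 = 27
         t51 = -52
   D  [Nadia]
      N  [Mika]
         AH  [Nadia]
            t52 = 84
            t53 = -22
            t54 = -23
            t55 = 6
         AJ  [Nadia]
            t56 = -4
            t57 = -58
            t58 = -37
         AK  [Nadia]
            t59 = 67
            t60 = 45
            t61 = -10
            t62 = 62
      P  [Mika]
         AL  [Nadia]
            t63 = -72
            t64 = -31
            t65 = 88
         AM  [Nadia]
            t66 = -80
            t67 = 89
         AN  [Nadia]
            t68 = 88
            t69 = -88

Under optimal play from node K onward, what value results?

Y (Nadia): min(70, -20, -57, 43) = -57
Z (Nadia): min(-10, 12) = -10
AA (Nadia): min(-70, 22) = -70
AB (Nadia): min(-72, 18) = -72
K (Mika): max(-57, -10, -70, -72) = -10

-10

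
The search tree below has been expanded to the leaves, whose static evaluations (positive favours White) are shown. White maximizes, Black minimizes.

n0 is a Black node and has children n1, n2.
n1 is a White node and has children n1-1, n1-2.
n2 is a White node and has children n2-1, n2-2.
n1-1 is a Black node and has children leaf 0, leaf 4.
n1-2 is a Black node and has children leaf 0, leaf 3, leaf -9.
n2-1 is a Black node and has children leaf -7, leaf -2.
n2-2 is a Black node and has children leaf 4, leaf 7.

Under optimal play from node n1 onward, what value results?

n1-1 (Black): min(0, 4) = 0
n1-2 (Black): min(0, 3, -9) = -9
n1 (White): max(0, -9) = 0

0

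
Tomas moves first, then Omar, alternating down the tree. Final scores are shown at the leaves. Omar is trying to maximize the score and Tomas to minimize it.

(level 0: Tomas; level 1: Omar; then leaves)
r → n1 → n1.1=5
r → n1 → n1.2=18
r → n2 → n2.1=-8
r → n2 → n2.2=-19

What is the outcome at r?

n1 (Omar): max(5, 18) = 18
n2 (Omar): max(-8, -19) = -8
r (Tomas): min(18, -8) = -8

-8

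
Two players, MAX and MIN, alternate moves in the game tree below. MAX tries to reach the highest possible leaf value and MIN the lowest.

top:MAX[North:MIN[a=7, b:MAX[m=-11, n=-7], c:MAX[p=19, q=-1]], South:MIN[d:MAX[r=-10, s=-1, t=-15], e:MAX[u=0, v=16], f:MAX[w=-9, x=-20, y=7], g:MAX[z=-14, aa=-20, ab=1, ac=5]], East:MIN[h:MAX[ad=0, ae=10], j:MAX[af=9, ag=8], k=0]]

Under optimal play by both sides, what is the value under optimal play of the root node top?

b (MAX): max(-11, -7) = -7
c (MAX): max(19, -1) = 19
North (MIN): min(7, -7, 19) = -7
d (MAX): max(-10, -1, -15) = -1
e (MAX): max(0, 16) = 16
f (MAX): max(-9, -20, 7) = 7
g (MAX): max(-14, -20, 1, 5) = 5
South (MIN): min(-1, 16, 7, 5) = -1
h (MAX): max(0, 10) = 10
j (MAX): max(9, 8) = 9
East (MIN): min(10, 9, 0) = 0
top (MAX): max(-7, -1, 0) = 0

0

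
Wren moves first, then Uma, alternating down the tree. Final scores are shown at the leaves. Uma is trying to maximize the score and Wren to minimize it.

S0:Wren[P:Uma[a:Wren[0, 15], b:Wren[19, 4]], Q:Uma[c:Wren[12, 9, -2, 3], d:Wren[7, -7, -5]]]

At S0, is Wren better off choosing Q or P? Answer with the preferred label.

Q

c (Wren): min(12, 9, -2, 3) = -2
d (Wren): min(7, -7, -5) = -7
Q (Uma): max(-2, -7) = -2
a (Wren): min(0, 15) = 0
b (Wren): min(19, 4) = 4
P (Uma): max(0, 4) = 4
Wren prefers the lower value; Q=-2, P=4. Q is better since -2 < 4.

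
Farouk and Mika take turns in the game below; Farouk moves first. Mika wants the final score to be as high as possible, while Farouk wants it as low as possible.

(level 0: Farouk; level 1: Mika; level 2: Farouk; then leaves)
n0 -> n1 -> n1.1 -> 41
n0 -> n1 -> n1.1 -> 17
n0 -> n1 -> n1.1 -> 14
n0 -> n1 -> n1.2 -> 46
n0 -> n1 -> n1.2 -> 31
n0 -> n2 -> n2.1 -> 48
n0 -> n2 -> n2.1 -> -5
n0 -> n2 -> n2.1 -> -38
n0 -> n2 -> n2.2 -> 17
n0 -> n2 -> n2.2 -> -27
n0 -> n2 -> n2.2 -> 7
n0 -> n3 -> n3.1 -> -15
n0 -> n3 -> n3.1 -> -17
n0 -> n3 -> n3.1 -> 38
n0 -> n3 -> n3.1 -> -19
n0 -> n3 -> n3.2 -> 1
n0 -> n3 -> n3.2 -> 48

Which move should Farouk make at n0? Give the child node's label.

n2

n1.1 (Farouk): min(41, 17, 14) = 14
n1.2 (Farouk): min(46, 31) = 31
n1 (Mika): max(14, 31) = 31
n2.1 (Farouk): min(48, -5, -38) = -38
n2.2 (Farouk): min(17, -27, 7) = -27
n2 (Mika): max(-38, -27) = -27
n3.1 (Farouk): min(-15, -17, 38, -19) = -19
n3.2 (Farouk): min(1, 48) = 1
n3 (Mika): max(-19, 1) = 1
n0 (Farouk): min(31, -27, 1) = -27
Farouk at n0 wants the lowest of {n1=31, n2=-27, n3=1}, so chooses n2.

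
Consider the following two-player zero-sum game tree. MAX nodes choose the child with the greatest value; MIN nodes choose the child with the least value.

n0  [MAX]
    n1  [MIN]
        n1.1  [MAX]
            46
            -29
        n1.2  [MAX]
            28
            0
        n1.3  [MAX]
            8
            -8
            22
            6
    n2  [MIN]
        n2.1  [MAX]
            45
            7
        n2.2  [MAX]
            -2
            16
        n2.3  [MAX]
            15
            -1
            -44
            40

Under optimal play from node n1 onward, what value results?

22

n1.1 (MAX): max(46, -29) = 46
n1.2 (MAX): max(28, 0) = 28
n1.3 (MAX): max(8, -8, 22, 6) = 22
n1 (MIN): min(46, 28, 22) = 22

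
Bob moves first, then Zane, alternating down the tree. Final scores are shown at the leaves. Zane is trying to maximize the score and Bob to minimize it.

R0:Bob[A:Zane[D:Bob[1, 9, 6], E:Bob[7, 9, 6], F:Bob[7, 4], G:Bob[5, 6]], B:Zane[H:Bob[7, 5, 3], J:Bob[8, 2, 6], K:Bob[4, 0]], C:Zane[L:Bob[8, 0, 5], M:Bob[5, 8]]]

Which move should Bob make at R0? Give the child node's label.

B

D (Bob): min(1, 9, 6) = 1
E (Bob): min(7, 9, 6) = 6
F (Bob): min(7, 4) = 4
G (Bob): min(5, 6) = 5
A (Zane): max(1, 6, 4, 5) = 6
H (Bob): min(7, 5, 3) = 3
J (Bob): min(8, 2, 6) = 2
K (Bob): min(4, 0) = 0
B (Zane): max(3, 2, 0) = 3
L (Bob): min(8, 0, 5) = 0
M (Bob): min(5, 8) = 5
C (Zane): max(0, 5) = 5
R0 (Bob): min(6, 3, 5) = 3
Bob at R0 wants the lowest of {A=6, B=3, C=5}, so chooses B.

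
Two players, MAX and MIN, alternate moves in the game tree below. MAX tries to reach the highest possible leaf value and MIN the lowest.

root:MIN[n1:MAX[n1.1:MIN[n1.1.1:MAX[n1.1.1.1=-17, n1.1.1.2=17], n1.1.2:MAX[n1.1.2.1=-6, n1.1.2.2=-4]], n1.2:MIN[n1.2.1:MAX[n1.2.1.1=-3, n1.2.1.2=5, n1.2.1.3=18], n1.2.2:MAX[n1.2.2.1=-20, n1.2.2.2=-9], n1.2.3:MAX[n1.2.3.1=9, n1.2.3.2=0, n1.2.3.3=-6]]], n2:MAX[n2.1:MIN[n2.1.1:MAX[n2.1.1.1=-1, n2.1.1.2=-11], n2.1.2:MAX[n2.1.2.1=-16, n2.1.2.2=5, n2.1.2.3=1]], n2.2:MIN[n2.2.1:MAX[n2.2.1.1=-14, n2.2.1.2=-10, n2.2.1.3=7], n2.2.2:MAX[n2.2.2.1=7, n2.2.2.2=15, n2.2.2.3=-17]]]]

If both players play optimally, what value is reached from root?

-4

n1.1.1 (MAX): max(-17, 17) = 17
n1.1.2 (MAX): max(-6, -4) = -4
n1.1 (MIN): min(17, -4) = -4
n1.2.1 (MAX): max(-3, 5, 18) = 18
n1.2.2 (MAX): max(-20, -9) = -9
n1.2.3 (MAX): max(9, 0, -6) = 9
n1.2 (MIN): min(18, -9, 9) = -9
n1 (MAX): max(-4, -9) = -4
n2.1.1 (MAX): max(-1, -11) = -1
n2.1.2 (MAX): max(-16, 5, 1) = 5
n2.1 (MIN): min(-1, 5) = -1
n2.2.1 (MAX): max(-14, -10, 7) = 7
n2.2.2 (MAX): max(7, 15, -17) = 15
n2.2 (MIN): min(7, 15) = 7
n2 (MAX): max(-1, 7) = 7
root (MIN): min(-4, 7) = -4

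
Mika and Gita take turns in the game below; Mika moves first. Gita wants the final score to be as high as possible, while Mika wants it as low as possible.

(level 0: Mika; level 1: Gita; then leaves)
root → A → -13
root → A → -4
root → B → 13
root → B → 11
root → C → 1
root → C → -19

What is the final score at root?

A (Gita): max(-13, -4) = -4
B (Gita): max(13, 11) = 13
C (Gita): max(1, -19) = 1
root (Mika): min(-4, 13, 1) = -4

-4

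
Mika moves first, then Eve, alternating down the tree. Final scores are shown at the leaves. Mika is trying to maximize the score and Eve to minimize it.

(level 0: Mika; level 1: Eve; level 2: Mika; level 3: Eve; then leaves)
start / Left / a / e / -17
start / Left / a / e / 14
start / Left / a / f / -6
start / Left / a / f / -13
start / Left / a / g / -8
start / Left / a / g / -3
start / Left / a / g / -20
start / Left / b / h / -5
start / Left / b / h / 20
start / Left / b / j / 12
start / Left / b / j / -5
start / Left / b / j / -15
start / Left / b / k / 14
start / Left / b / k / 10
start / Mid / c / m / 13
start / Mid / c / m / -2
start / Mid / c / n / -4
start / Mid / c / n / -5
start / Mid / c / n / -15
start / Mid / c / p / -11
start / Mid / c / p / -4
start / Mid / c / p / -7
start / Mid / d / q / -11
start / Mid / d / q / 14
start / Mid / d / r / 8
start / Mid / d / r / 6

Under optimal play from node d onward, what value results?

6

q (Eve): min(-11, 14) = -11
r (Eve): min(8, 6) = 6
d (Mika): max(-11, 6) = 6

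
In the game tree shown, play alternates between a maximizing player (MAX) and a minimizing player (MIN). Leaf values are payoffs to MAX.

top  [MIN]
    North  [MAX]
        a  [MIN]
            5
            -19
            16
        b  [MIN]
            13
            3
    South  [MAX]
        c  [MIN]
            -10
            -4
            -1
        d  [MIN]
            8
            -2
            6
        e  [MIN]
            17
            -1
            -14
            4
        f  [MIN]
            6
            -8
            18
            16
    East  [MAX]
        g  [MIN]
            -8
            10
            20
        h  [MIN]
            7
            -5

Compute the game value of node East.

g (MIN): min(-8, 10, 20) = -8
h (MIN): min(7, -5) = -5
East (MAX): max(-8, -5) = -5

-5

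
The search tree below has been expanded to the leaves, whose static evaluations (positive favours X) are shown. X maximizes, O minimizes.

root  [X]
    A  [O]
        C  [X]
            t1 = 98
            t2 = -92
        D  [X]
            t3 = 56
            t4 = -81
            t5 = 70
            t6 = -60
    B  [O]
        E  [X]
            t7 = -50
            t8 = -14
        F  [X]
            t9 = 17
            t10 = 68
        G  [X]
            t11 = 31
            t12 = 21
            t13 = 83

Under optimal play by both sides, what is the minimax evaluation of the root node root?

C (X): max(98, -92) = 98
D (X): max(56, -81, 70, -60) = 70
A (O): min(98, 70) = 70
E (X): max(-50, -14) = -14
F (X): max(17, 68) = 68
G (X): max(31, 21, 83) = 83
B (O): min(-14, 68, 83) = -14
root (X): max(70, -14) = 70

70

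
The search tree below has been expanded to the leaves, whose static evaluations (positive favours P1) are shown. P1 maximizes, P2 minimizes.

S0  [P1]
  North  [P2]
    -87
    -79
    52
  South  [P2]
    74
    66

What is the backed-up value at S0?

North (P2): min(-87, -79, 52) = -87
South (P2): min(74, 66) = 66
S0 (P1): max(-87, 66) = 66

66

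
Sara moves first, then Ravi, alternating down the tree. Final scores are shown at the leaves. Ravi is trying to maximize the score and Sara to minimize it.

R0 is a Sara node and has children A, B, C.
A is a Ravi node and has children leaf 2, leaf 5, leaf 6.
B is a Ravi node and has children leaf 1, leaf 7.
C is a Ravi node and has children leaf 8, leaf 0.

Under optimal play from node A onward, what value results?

6

A (Ravi): max(2, 5, 6) = 6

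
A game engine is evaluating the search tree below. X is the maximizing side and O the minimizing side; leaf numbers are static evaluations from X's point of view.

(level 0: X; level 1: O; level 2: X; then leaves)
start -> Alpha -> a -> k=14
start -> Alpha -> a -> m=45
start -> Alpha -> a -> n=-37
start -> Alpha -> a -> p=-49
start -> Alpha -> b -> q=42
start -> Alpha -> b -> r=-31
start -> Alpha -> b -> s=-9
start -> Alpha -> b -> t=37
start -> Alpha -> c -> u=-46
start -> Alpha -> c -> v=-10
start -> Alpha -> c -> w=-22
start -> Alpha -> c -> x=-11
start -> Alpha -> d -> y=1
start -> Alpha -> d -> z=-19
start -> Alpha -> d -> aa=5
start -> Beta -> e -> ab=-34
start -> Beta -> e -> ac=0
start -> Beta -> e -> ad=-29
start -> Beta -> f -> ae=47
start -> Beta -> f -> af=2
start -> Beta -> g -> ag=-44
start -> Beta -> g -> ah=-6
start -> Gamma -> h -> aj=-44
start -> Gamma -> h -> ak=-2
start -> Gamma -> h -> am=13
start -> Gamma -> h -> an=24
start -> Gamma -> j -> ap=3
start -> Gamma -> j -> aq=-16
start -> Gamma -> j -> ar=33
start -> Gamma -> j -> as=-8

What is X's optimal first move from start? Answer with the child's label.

Gamma

a (X): max(14, 45, -37, -49) = 45
b (X): max(42, -31, -9, 37) = 42
c (X): max(-46, -10, -22, -11) = -10
d (X): max(1, -19, 5) = 5
Alpha (O): min(45, 42, -10, 5) = -10
e (X): max(-34, 0, -29) = 0
f (X): max(47, 2) = 47
g (X): max(-44, -6) = -6
Beta (O): min(0, 47, -6) = -6
h (X): max(-44, -2, 13, 24) = 24
j (X): max(3, -16, 33, -8) = 33
Gamma (O): min(24, 33) = 24
start (X): max(-10, -6, 24) = 24
X at start wants the highest of {Alpha=-10, Beta=-6, Gamma=24}, so chooses Gamma.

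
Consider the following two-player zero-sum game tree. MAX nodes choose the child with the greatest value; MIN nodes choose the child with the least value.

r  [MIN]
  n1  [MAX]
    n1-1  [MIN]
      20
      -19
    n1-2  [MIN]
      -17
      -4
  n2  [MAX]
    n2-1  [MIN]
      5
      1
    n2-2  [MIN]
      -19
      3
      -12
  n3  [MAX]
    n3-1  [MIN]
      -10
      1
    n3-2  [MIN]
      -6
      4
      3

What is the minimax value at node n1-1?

n1-1 (MIN): min(20, -19) = -19

-19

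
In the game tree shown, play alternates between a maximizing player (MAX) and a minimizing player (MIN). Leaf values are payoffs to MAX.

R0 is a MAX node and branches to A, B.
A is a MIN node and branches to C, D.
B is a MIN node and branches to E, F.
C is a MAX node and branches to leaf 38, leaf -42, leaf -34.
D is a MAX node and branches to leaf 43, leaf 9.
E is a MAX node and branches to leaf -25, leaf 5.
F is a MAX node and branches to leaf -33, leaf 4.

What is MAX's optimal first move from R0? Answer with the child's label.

C (MAX): max(38, -42, -34) = 38
D (MAX): max(43, 9) = 43
A (MIN): min(38, 43) = 38
E (MAX): max(-25, 5) = 5
F (MAX): max(-33, 4) = 4
B (MIN): min(5, 4) = 4
R0 (MAX): max(38, 4) = 38
MAX at R0 wants the highest of {A=38, B=4}, so chooses A.

A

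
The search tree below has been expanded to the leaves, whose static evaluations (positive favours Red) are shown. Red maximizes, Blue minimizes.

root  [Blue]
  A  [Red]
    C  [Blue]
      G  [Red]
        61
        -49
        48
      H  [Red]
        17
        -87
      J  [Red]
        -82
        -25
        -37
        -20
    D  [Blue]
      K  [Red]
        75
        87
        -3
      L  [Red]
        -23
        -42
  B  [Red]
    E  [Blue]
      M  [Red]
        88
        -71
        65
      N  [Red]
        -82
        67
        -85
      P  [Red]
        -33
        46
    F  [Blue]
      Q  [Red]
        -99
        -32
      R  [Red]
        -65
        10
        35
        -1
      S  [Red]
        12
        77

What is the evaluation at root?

-20

G (Red): max(61, -49, 48) = 61
H (Red): max(17, -87) = 17
J (Red): max(-82, -25, -37, -20) = -20
C (Blue): min(61, 17, -20) = -20
K (Red): max(75, 87, -3) = 87
L (Red): max(-23, -42) = -23
D (Blue): min(87, -23) = -23
A (Red): max(-20, -23) = -20
M (Red): max(88, -71, 65) = 88
N (Red): max(-82, 67, -85) = 67
P (Red): max(-33, 46) = 46
E (Blue): min(88, 67, 46) = 46
Q (Red): max(-99, -32) = -32
R (Red): max(-65, 10, 35, -1) = 35
S (Red): max(12, 77) = 77
F (Blue): min(-32, 35, 77) = -32
B (Red): max(46, -32) = 46
root (Blue): min(-20, 46) = -20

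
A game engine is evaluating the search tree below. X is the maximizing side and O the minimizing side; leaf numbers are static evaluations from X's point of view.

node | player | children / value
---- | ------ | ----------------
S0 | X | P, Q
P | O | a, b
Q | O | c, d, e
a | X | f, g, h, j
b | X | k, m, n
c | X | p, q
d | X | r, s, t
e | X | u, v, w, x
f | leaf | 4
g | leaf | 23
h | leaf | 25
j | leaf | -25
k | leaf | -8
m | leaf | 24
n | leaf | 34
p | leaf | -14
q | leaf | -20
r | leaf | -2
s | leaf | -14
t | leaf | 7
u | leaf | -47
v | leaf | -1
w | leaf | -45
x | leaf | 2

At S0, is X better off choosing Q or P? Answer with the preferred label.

P

c (X): max(-14, -20) = -14
d (X): max(-2, -14, 7) = 7
e (X): max(-47, -1, -45, 2) = 2
Q (O): min(-14, 7, 2) = -14
a (X): max(4, 23, 25, -25) = 25
b (X): max(-8, 24, 34) = 34
P (O): min(25, 34) = 25
X prefers the higher value; Q=-14, P=25. P is better since 25 > -14.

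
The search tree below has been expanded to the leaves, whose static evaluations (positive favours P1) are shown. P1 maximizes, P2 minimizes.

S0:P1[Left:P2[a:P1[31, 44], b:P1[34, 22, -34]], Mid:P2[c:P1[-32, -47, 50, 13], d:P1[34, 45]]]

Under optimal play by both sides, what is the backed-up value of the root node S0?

45

a (P1): max(31, 44) = 44
b (P1): max(34, 22, -34) = 34
Left (P2): min(44, 34) = 34
c (P1): max(-32, -47, 50, 13) = 50
d (P1): max(34, 45) = 45
Mid (P2): min(50, 45) = 45
S0 (P1): max(34, 45) = 45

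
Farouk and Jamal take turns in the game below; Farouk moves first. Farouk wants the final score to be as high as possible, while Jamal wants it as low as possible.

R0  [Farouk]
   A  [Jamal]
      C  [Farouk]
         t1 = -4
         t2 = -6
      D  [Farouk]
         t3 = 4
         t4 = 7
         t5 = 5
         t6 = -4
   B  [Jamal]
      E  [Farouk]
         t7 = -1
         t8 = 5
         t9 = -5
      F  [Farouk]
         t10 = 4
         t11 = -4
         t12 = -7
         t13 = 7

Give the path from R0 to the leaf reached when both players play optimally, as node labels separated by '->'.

C (Farouk): max(-4, -6) = -4
D (Farouk): max(4, 7, 5, -4) = 7
A (Jamal): min(-4, 7) = -4
E (Farouk): max(-1, 5, -5) = 5
F (Farouk): max(4, -4, -7, 7) = 7
B (Jamal): min(5, 7) = 5
R0 (Farouk): max(-4, 5) = 5
At R0, Farouk picks B (highest: 5).
At B, Jamal picks E (lowest: 5).
At E, Farouk picks t8 (highest: 5).
Terminal value 5.

R0 -> B -> E -> t8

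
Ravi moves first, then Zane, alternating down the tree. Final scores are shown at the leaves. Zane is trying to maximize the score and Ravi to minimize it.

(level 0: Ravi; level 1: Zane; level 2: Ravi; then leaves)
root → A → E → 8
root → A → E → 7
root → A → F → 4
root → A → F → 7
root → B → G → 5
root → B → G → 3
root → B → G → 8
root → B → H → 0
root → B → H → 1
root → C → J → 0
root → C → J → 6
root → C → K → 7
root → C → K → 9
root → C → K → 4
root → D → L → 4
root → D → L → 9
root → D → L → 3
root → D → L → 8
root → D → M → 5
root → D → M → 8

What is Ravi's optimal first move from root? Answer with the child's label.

B

E (Ravi): min(8, 7) = 7
F (Ravi): min(4, 7) = 4
A (Zane): max(7, 4) = 7
G (Ravi): min(5, 3, 8) = 3
H (Ravi): min(0, 1) = 0
B (Zane): max(3, 0) = 3
J (Ravi): min(0, 6) = 0
K (Ravi): min(7, 9, 4) = 4
C (Zane): max(0, 4) = 4
L (Ravi): min(4, 9, 3, 8) = 3
M (Ravi): min(5, 8) = 5
D (Zane): max(3, 5) = 5
root (Ravi): min(7, 3, 4, 5) = 3
Ravi at root wants the lowest of {A=7, B=3, C=4, D=5}, so chooses B.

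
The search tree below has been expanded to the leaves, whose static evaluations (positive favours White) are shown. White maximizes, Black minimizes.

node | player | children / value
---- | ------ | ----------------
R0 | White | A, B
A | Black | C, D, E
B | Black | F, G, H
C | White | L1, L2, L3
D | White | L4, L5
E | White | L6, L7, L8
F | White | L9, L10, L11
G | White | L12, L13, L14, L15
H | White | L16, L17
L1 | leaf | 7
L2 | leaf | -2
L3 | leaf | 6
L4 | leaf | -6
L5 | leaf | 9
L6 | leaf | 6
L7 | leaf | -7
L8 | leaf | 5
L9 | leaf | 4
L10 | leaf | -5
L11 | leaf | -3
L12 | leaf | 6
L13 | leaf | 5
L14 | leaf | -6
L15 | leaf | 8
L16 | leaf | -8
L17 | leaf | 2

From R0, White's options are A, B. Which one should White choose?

C (White): max(7, -2, 6) = 7
D (White): max(-6, 9) = 9
E (White): max(6, -7, 5) = 6
A (Black): min(7, 9, 6) = 6
F (White): max(4, -5, -3) = 4
G (White): max(6, 5, -6, 8) = 8
H (White): max(-8, 2) = 2
B (Black): min(4, 8, 2) = 2
R0 (White): max(6, 2) = 6
White at R0 wants the highest of {A=6, B=2}, so chooses A.

A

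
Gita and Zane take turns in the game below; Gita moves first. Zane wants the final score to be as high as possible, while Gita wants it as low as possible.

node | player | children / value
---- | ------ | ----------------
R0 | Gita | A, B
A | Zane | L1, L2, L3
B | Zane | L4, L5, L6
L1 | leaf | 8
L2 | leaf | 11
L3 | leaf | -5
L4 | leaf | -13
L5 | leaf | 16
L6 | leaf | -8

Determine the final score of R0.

11

A (Zane): max(8, 11, -5) = 11
B (Zane): max(-13, 16, -8) = 16
R0 (Gita): min(11, 16) = 11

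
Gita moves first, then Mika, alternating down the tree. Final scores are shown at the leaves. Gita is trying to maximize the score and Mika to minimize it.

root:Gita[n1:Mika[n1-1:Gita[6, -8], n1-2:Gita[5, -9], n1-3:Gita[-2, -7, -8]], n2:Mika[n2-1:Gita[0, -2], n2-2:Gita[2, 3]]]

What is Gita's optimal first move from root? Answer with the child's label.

n1-1 (Gita): max(6, -8) = 6
n1-2 (Gita): max(5, -9) = 5
n1-3 (Gita): max(-2, -7, -8) = -2
n1 (Mika): min(6, 5, -2) = -2
n2-1 (Gita): max(0, -2) = 0
n2-2 (Gita): max(2, 3) = 3
n2 (Mika): min(0, 3) = 0
root (Gita): max(-2, 0) = 0
Gita at root wants the highest of {n1=-2, n2=0}, so chooses n2.

n2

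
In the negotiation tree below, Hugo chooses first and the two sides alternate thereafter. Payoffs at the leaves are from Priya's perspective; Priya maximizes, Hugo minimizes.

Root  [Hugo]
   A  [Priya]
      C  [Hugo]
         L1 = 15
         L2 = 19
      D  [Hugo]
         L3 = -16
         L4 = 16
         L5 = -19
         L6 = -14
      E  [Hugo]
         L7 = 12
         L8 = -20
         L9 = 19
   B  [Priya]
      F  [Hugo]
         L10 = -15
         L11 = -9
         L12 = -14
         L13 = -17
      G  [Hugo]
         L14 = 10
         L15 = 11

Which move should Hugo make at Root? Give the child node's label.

B

C (Hugo): min(15, 19) = 15
D (Hugo): min(-16, 16, -19, -14) = -19
E (Hugo): min(12, -20, 19) = -20
A (Priya): max(15, -19, -20) = 15
F (Hugo): min(-15, -9, -14, -17) = -17
G (Hugo): min(10, 11) = 10
B (Priya): max(-17, 10) = 10
Root (Hugo): min(15, 10) = 10
Hugo at Root wants the lowest of {A=15, B=10}, so chooses B.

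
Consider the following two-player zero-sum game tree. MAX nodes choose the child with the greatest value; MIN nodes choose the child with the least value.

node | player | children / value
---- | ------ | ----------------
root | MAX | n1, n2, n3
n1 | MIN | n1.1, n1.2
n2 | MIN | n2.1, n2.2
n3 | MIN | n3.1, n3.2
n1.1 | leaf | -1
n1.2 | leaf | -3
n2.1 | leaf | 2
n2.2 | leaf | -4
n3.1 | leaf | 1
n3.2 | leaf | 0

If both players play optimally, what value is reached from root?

n1 (MIN): min(-1, -3) = -3
n2 (MIN): min(2, -4) = -4
n3 (MIN): min(1, 0) = 0
root (MAX): max(-3, -4, 0) = 0

0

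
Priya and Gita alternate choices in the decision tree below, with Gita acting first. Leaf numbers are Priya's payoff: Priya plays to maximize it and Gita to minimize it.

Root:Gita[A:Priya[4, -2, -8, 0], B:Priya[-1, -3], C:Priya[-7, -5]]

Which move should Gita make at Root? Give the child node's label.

C

A (Priya): max(4, -2, -8, 0) = 4
B (Priya): max(-1, -3) = -1
C (Priya): max(-7, -5) = -5
Root (Gita): min(4, -1, -5) = -5
Gita at Root wants the lowest of {A=4, B=-1, C=-5}, so chooses C.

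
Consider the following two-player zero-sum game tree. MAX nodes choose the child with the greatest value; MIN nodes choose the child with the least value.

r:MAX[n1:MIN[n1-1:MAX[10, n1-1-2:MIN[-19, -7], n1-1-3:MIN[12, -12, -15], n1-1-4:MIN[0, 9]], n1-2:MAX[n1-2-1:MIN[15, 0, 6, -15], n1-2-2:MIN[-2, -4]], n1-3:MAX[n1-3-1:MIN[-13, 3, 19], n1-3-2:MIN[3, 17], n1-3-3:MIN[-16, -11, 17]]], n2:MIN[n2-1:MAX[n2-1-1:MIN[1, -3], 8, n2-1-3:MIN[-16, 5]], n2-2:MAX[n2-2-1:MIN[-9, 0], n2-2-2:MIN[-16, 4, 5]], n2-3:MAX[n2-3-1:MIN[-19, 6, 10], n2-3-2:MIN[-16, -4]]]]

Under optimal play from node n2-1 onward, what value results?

n2-1-1 (MIN): min(1, -3) = -3
n2-1-3 (MIN): min(-16, 5) = -16
n2-1 (MAX): max(-3, 8, -16) = 8

8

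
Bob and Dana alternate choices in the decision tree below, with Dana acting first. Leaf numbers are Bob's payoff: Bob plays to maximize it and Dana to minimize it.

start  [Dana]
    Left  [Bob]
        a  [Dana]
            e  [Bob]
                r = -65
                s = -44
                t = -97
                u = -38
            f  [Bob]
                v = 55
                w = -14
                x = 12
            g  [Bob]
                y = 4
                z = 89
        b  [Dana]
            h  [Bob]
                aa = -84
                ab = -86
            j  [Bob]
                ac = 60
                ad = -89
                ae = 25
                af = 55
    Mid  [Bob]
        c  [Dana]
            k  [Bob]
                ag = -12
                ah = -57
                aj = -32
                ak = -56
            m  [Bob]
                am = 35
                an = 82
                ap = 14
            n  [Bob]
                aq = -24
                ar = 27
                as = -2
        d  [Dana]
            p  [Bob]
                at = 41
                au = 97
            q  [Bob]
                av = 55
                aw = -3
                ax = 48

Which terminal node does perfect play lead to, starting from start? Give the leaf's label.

u

e (Bob): max(-65, -44, -97, -38) = -38
f (Bob): max(55, -14, 12) = 55
g (Bob): max(4, 89) = 89
a (Dana): min(-38, 55, 89) = -38
h (Bob): max(-84, -86) = -84
j (Bob): max(60, -89, 25, 55) = 60
b (Dana): min(-84, 60) = -84
Left (Bob): max(-38, -84) = -38
k (Bob): max(-12, -57, -32, -56) = -12
m (Bob): max(35, 82, 14) = 82
n (Bob): max(-24, 27, -2) = 27
c (Dana): min(-12, 82, 27) = -12
p (Bob): max(41, 97) = 97
q (Bob): max(55, -3, 48) = 55
d (Dana): min(97, 55) = 55
Mid (Bob): max(-12, 55) = 55
start (Dana): min(-38, 55) = -38
At start, Dana picks Left (lowest: -38).
At Left, Bob picks a (highest: -38).
At a, Dana picks e (lowest: -38).
At e, Bob picks u (highest: -38).
Terminal value -38.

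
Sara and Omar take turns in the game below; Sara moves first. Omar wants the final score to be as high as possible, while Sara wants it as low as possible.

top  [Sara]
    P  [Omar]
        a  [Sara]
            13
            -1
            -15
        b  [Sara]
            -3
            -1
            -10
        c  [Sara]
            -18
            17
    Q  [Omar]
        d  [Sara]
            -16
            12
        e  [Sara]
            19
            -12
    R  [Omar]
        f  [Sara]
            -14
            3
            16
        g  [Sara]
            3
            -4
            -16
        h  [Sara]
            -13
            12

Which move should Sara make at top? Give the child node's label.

a (Sara): min(13, -1, -15) = -15
b (Sara): min(-3, -1, -10) = -10
c (Sara): min(-18, 17) = -18
P (Omar): max(-15, -10, -18) = -10
d (Sara): min(-16, 12) = -16
e (Sara): min(19, -12) = -12
Q (Omar): max(-16, -12) = -12
f (Sara): min(-14, 3, 16) = -14
g (Sara): min(3, -4, -16) = -16
h (Sara): min(-13, 12) = -13
R (Omar): max(-14, -16, -13) = -13
top (Sara): min(-10, -12, -13) = -13
Sara at top wants the lowest of {P=-10, Q=-12, R=-13}, so chooses R.

R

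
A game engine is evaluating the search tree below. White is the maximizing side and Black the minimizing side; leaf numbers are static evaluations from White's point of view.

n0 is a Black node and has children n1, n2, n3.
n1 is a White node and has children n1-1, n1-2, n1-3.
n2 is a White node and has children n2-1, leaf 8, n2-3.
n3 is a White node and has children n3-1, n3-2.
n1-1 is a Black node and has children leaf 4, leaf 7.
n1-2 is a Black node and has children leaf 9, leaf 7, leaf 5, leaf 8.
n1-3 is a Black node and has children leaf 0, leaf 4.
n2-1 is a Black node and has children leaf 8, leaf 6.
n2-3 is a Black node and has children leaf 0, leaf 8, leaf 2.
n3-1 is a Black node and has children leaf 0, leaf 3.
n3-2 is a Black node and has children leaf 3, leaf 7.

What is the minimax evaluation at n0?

3

n1-1 (Black): min(4, 7) = 4
n1-2 (Black): min(9, 7, 5, 8) = 5
n1-3 (Black): min(0, 4) = 0
n1 (White): max(4, 5, 0) = 5
n2-1 (Black): min(8, 6) = 6
n2-3 (Black): min(0, 8, 2) = 0
n2 (White): max(6, 8, 0) = 8
n3-1 (Black): min(0, 3) = 0
n3-2 (Black): min(3, 7) = 3
n3 (White): max(0, 3) = 3
n0 (Black): min(5, 8, 3) = 3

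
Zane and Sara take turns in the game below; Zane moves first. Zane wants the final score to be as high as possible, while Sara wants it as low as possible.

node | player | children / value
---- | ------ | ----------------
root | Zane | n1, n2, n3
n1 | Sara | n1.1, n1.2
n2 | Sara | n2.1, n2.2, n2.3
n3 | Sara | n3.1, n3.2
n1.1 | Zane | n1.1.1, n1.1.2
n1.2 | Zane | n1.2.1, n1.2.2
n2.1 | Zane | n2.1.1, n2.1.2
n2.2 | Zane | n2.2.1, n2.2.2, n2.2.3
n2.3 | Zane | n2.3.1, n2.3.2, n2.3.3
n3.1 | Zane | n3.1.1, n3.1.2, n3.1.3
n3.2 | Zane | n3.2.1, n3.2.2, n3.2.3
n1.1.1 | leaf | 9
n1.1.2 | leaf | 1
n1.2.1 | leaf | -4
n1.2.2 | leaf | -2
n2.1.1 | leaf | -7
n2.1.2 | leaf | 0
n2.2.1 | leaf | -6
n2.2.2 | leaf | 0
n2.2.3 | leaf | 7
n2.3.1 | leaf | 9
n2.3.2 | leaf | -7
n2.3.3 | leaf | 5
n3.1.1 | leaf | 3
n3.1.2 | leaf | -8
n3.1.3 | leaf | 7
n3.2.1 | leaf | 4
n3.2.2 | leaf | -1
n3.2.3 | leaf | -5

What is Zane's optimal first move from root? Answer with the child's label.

n3

n1.1 (Zane): max(9, 1) = 9
n1.2 (Zane): max(-4, -2) = -2
n1 (Sara): min(9, -2) = -2
n2.1 (Zane): max(-7, 0) = 0
n2.2 (Zane): max(-6, 0, 7) = 7
n2.3 (Zane): max(9, -7, 5) = 9
n2 (Sara): min(0, 7, 9) = 0
n3.1 (Zane): max(3, -8, 7) = 7
n3.2 (Zane): max(4, -1, -5) = 4
n3 (Sara): min(7, 4) = 4
root (Zane): max(-2, 0, 4) = 4
Zane at root wants the highest of {n1=-2, n2=0, n3=4}, so chooses n3.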